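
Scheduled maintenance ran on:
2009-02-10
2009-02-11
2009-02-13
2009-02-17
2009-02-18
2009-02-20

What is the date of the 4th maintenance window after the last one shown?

2009-03-03

The gap pattern 1, 2, 4, 1, 2 repeats every 3 events.
These are the Tuesdays, Wednesdays and Fridays of each week.
The following Tuesday is 2009-02-24.
The following Wednesday is 2009-02-25.
The following Friday is 2009-02-27.
Next Tuesday: 2009-03-03.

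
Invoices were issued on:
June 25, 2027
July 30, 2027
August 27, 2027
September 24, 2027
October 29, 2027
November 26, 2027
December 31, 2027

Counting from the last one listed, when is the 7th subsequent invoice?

These are Fridays with 35, 28, 28, 35, 28, 35-day gaps.
Each is the final Friday of its month — July 30, 2027 is past the 28th, so '4th Friday' doesn't fit.
January 2028 ends with Friday January 28, 2028.
February 2028 ends with Friday February 25, 2028.
March 2028 ends with Friday March 31, 2028.
Last Friday of April 2028: April 28, 2028.
Last Friday of May 2028: May 26, 2028.
June 2028 ends with Friday June 30, 2028.
Last Friday of July 2028: July 28, 2028.

July 28, 2028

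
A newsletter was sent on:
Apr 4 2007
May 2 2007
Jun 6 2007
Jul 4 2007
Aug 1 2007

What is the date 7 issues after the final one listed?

These are Wednesdays at 28- or 35-day spacing (28, 35, 28, 28).
The pattern: 1st Wednesday of the month.
September 2007 — 1st Wednesday is Sep 5 2007.
1st Wednesday of October 2007: Oct 3 2007.
November 2007 — 1st Wednesday is Nov 7 2007.
1st Wednesday of December 2007: Dec 5 2007.
January 2008 — 1st Wednesday is Jan 2 2008.
February 2008 — 1st Wednesday is Feb 6 2008.
March 2008 — 1st Wednesday is Mar 5 2008.

Mar 5 2008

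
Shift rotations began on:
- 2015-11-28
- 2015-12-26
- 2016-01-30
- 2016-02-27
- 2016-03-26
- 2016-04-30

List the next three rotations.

All Saturdays; the gaps (28, 35, 28, 28, 35) vary with month length.
This is the last Saturday of each month.
May 2016 ends with Saturday 2016-05-28.
June 2016 ends with Saturday 2016-06-25.
Last Saturday of July 2016: 2016-07-30.

2016-05-28, 2016-06-25, 2016-07-30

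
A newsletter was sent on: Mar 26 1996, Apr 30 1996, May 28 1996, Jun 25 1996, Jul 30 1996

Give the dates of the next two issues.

All Tuesdays; the gaps (35, 28, 28, 35) vary with month length.
This is the last Tuesday of each month.
Last Tuesday of August 1996: Aug 27 1996.
Last Tuesday of September 1996: Sep 24 1996.

Aug 27 1996, Sep 24 1996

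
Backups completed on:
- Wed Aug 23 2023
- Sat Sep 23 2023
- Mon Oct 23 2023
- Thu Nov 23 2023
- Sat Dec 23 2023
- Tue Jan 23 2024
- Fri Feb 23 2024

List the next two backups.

The day-of-month is always 23 (31, 30, 31, 30, 31, 31 days between events).
So this recurs on the 23rd of each month.
Next: March 2024 → Sat Mar 23 2024.
Next: April 2024 → Tue Apr 23 2024.

Sat Mar 23 2024, Tue Apr 23 2024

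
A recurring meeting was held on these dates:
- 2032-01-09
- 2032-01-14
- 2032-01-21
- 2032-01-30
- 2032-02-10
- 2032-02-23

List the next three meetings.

2032-03-09, 2032-03-26, 2032-04-14

Gaps: 5, 7, 9, 11, 13 days — each gap is 2 larger than the previous one.
Next gap: 15 days. 2032-02-23 + 15 days = 2032-03-09.
Next gap: 17 days. 2032-03-09 + 17 days = 2032-03-26.
Next gap: 19 days. 2032-03-26 + 19 days = 2032-04-14.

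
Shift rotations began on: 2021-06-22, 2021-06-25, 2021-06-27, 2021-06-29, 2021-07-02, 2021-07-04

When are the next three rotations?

The gap pattern 3, 2, 2, 3, 2 repeats every 3 events.
These are the Tuesdays, Fridays and Sundays of each week.
The following Tuesday is 2021-07-06.
Next Friday: 2021-07-09.
The following Sunday is 2021-07-11.

2021-07-06, 2021-07-09, 2021-07-11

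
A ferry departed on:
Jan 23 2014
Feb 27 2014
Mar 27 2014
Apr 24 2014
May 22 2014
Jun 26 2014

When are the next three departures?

All dates are Thursdays, 35, 28, 28, 28, 35 days apart.
Specifically, the 4th Thursday of each month.
July 2014 — 4th Thursday is Jul 24 2014.
4th Thursday of August 2014: Aug 28 2014.
4th Thursday of September 2014: Sep 25 2014.

Jul 24 2014, Aug 28 2014, Sep 25 2014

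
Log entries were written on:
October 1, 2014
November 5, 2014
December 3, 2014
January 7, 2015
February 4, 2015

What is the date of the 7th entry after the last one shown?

September 2, 2015

Gaps: 35, 28, 35, 28 days — a mix of 28 and 35. Every date is a Wednesday.
Each is the 1st Wednesday of its month.
1st Wednesday of March 2015: March 4, 2015.
April 2015 — 1st Wednesday is April 1, 2015.
May 2015 — 1st Wednesday is May 6, 2015.
June 2015 — 1st Wednesday is June 3, 2015.
July 2015 — 1st Wednesday is July 1, 2015.
August 2015 — 1st Wednesday is August 5, 2015.
September 2015 — 1st Wednesday is September 2, 2015.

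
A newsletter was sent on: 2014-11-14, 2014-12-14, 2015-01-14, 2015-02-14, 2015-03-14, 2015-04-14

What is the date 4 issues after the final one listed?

2015-08-14

Gaps: 30, 31, 31, 28, 31 days — not constant. Every event is on the 14th of the month.
Pattern: the 14th of each month.
Next: May 2015 → 2015-05-14.
June 2015: 2015-06-14.
July 2015: 2015-07-14.
Next: August 2015 → 2015-08-14.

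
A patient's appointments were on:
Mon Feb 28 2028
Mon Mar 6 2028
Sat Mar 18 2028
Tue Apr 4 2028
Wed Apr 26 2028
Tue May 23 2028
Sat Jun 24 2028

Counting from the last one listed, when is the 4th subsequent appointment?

Tue Dec 19 2028

Intervals are 7, 12, 17, 22, 27, 32 days — an arithmetic progression with common difference 5.
Next gap: 37 days. Sat Jun 24 2028 + 37 days = Mon Jul 31 2028.
Next gap: 42 days. Mon Jul 31 2028 + 42 days = Mon Sep 11 2028.
Next gap: 47 days. Mon Sep 11 2028 + 47 days = Sat Oct 28 2028.
Next gap: 52 days. Sat Oct 28 2028 + 52 days = Tue Dec 19 2028.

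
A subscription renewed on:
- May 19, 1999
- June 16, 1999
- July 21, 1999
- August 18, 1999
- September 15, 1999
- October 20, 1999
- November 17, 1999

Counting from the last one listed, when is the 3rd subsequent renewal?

These are Wednesdays at 28- or 35-day spacing (28, 35, 28, 28, 35, 28).
The pattern: 3rd Wednesday of the month.
3rd Wednesday of December 1999: December 15, 1999.
3rd Wednesday of January 2000: January 19, 2000.
3rd Wednesday of February 2000: February 16, 2000.

February 16, 2000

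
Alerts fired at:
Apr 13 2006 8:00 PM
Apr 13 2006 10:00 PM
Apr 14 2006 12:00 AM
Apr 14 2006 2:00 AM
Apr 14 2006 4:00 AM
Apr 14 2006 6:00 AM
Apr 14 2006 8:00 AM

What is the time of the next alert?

Apr 14 2006 10:00 AM

The interval is a steady 2 hours (2, 2, 2, 2, 2, 2).
Apr 14 2006 8:00 AM + 2 h = Apr 14 2006 10:00 AM.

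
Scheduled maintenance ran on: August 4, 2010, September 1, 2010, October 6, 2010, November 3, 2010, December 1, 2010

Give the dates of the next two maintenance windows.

All dates are Wednesdays, 28, 35, 28, 28 days apart.
Specifically, the 1st Wednesday of each month.
1st Wednesday of January 2011: January 5, 2011.
1st Wednesday of February 2011: February 2, 2011.

January 5, 2011; February 2, 2011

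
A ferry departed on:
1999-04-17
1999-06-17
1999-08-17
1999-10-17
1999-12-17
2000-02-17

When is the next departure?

2000-04-17

Gaps: 61, 61, 61, 61, 62 days — not constant. Every event is on the 17th of the month.
Pattern: the 17th of every 2 months.
April 2000: 2000-04-17.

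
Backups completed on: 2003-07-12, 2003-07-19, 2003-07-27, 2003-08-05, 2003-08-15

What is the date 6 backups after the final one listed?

Intervals are 7, 8, 9, 10 days — an arithmetic progression with common difference 1.
Next gap: 11 days. 2003-08-15 + 11 days = 2003-08-26.
Next gap: 12 days. 2003-08-26 + 12 days = 2003-09-07.
Next gap: 13 days. 2003-09-07 + 13 days = 2003-09-20.
Next gap: 14 days. 2003-09-20 + 14 days = 2003-10-04.
Next gap: 15 days. 2003-10-04 + 15 days = 2003-10-19.
Next gap: 16 days. 2003-10-19 + 16 days = 2003-11-04.

2003-11-04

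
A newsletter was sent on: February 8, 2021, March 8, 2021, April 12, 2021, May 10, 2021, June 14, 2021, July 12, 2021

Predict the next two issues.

Gaps: 28, 35, 28, 35, 28 days — a mix of 28 and 35. Every date is a Monday.
Each is the 2nd Monday of its month.
2nd Monday of August 2021: August 9, 2021.
September 2021 — 2nd Monday is September 13, 2021.

August 9, 2021; September 13, 2021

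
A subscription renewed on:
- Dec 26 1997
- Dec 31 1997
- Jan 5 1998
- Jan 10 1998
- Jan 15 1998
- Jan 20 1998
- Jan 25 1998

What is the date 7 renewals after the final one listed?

Every event comes 5 days after the last (5, 5, 5, 5, 5, 5).
Jan 25 1998 + 5 days = Jan 30 1998.
Jan 30 1998 + 5 days = Feb 4 1998.
Feb 4 1998 + 5 days = Feb 9 1998.
Feb 9 1998 + 5 days = Feb 14 1998.
Feb 14 1998 + 5 days = Feb 19 1998.
Feb 19 1998 + 5 days = Feb 24 1998.
Feb 24 1998 + 5 days = Mar 1 1998.

Mar 1 1998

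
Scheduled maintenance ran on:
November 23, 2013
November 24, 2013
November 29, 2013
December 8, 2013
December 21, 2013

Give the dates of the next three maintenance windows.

January 7, 2014; January 28, 2014; February 22, 2014

Gaps: 1, 5, 9, 13 days — each gap is 4 larger than the previous one.
Next gap: 17 days. December 21, 2013 + 17 days = January 7, 2014.
Next gap: 21 days. January 7, 2014 + 21 days = January 28, 2014.
Next gap: 25 days. January 28, 2014 + 25 days = February 22, 2014.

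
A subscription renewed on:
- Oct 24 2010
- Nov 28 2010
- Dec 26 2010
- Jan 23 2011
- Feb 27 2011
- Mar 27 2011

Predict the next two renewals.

Apr 24 2011, May 22 2011

All dates are Sundays, 35, 28, 28, 35, 28 days apart.
Specifically, the 4th Sunday of each month.
April 2011 — 4th Sunday is Apr 24 2011.
May 2011 — 4th Sunday is May 22 2011.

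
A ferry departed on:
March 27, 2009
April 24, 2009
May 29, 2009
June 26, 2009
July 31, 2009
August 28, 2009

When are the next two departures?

September 25, 2009; October 30, 2009

These are Fridays with 28, 35, 28, 35, 28-day gaps.
Each is the final Friday of its month — May 29, 2009 is past the 28th, so '4th Friday' doesn't fit.
September 2009 ends with Friday September 25, 2009.
October 2009 ends with Friday October 30, 2009.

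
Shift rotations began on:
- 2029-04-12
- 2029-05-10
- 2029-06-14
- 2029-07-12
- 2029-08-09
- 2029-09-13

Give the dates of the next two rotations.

All dates are Thursdays, 28, 35, 28, 28, 35 days apart.
Specifically, the 2nd Thursday of each month.
2nd Thursday of October 2029: 2029-10-11.
2nd Thursday of November 2029: 2029-11-08.

2029-10-11, 2029-11-08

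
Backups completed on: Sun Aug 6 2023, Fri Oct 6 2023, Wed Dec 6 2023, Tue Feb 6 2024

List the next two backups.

Sat Apr 6 2024, Thu Jun 6 2024

Gaps: 61, 61, 62 days — not constant. Every event is on the 6th of the month.
Pattern: the 6th of every 2 months.
April 2024: Sat Apr 6 2024.
Next: June 2024 → Thu Jun 6 2024.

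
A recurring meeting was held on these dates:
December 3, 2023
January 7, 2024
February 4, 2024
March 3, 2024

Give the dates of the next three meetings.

Gaps: 35, 28, 28 days — a mix of 28 and 35. Every date is a Sunday.
Each is the 1st Sunday of its month.
1st Sunday of April 2024: April 7, 2024.
May 2024 — 1st Sunday is May 5, 2024.
June 2024 — 1st Sunday is June 2, 2024.

April 7, 2024; May 5, 2024; June 2, 2024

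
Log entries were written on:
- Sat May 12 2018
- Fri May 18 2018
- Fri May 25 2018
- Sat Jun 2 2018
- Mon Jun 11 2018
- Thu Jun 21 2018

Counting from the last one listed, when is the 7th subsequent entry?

Thu Sep 27 2018

The spacing grows by 1 each time: 6, 7, 8, 9, 10 days.
Next gap: 11 days. Thu Jun 21 2018 + 11 days = Mon Jul 2 2018.
Next gap: 12 days. Mon Jul 2 2018 + 12 days = Sat Jul 14 2018.
Next gap: 13 days. Sat Jul 14 2018 + 13 days = Fri Jul 27 2018.
Next gap: 14 days. Fri Jul 27 2018 + 14 days = Fri Aug 10 2018.
Next gap: 15 days. Fri Aug 10 2018 + 15 days = Sat Aug 25 2018.
Next gap: 16 days. Sat Aug 25 2018 + 16 days = Mon Sep 10 2018.
Next gap: 17 days. Mon Sep 10 2018 + 17 days = Thu Sep 27 2018.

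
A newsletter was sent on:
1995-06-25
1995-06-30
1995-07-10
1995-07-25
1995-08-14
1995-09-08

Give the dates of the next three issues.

Gaps: 5, 10, 15, 20, 25 days — each gap is 5 larger than the previous one.
Next gap: 30 days. 1995-09-08 + 30 days = 1995-10-08.
Next gap: 35 days. 1995-10-08 + 35 days = 1995-11-12.
Next gap: 40 days. 1995-11-12 + 40 days = 1995-12-22.

1995-10-08, 1995-11-12, 1995-12-22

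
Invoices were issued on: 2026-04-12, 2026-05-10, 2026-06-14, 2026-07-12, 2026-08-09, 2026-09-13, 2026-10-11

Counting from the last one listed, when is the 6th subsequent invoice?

2027-04-11

All dates are Sundays, 28, 35, 28, 28, 35, 28 days apart.
Specifically, the 2nd Sunday of each month.
2nd Sunday of November 2026: 2026-11-08.
December 2026 — 2nd Sunday is 2026-12-13.
2nd Sunday of January 2027: 2027-01-10.
February 2027 — 2nd Sunday is 2027-02-14.
March 2027 — 2nd Sunday is 2027-03-14.
2nd Sunday of April 2027: 2027-04-11.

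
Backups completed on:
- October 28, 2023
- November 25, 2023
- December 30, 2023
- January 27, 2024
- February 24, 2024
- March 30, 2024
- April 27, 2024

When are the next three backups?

May 25, 2024; June 29, 2024; July 27, 2024

Every date is a Saturday; gaps 28, 35, 28, 28, 35, 28 days.
Each is the last Saturday of its month (at least one falls on the 29th or later, ruling out '4th Saturday').
May 2024 ends with Saturday May 25, 2024.
June 2024 ends with Saturday June 29, 2024.
Last Saturday of July 2024: July 27, 2024.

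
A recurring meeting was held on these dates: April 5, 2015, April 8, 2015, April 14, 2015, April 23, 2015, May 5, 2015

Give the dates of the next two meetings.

May 20, 2015; June 7, 2015

Intervals are 3, 6, 9, 12 days — an arithmetic progression with common difference 3.
Next gap: 15 days. May 5, 2015 + 15 days = May 20, 2015.
Next gap: 18 days. May 20, 2015 + 18 days = June 7, 2015.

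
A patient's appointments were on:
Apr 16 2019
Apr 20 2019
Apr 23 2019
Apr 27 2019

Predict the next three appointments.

Every event lands on a Tuesday or Saturday (gaps cycle 4, 3, 4).
So the schedule is: every Tuesday and Saturday.
The following Tuesday is Apr 30 2019.
The following Saturday is May 4 2019.
The following Tuesday is May 7 2019.

Apr 30 2019, May 4 2019, May 7 2019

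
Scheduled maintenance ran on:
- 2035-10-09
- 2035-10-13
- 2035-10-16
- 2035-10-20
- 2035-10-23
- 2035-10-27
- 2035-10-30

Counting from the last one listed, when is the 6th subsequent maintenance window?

2035-11-20

Every event lands on a Tuesday or Saturday (gaps cycle 4, 3, 4, 3, 4, 3).
So the schedule is: every Tuesday and Saturday.
The following Saturday is 2035-11-03.
The following Tuesday is 2035-11-06.
The following Saturday is 2035-11-10.
Next Tuesday: 2035-11-13.
The following Saturday is 2035-11-17.
The following Tuesday is 2035-11-20.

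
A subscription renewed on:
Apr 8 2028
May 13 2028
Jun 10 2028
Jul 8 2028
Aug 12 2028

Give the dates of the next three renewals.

Sep 9 2028, Oct 14 2028, Nov 11 2028

All dates are Saturdays, 35, 28, 28, 35 days apart.
Specifically, the 2nd Saturday of each month.
September 2028 — 2nd Saturday is Sep 9 2028.
2nd Saturday of October 2028: Oct 14 2028.
2nd Saturday of November 2028: Nov 11 2028.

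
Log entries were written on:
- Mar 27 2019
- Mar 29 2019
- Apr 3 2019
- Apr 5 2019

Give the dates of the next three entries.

Apr 10 2019, Apr 12 2019, Apr 17 2019

The gap pattern 2, 5, 2 repeats every 2 events.
These are the Wednesdays and Fridays of each week.
Next Wednesday: Apr 10 2019.
Next Friday: Apr 12 2019.
Next Wednesday: Apr 17 2019.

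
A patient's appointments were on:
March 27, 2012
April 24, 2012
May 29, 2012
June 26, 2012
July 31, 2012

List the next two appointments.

August 28, 2012; September 25, 2012

These are Tuesdays with 28, 35, 28, 35-day gaps.
Each is the final Tuesday of its month — May 29, 2012 is past the 28th, so '4th Tuesday' doesn't fit.
August 2012 ends with Tuesday August 28, 2012.
September 2012 ends with Tuesday September 25, 2012.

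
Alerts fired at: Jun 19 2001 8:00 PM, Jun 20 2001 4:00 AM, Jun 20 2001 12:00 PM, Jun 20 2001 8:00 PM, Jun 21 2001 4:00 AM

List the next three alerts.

The interval is a steady 8 hours (8, 8, 8, 8).
Jun 21 2001 4:00 AM + 8 h = Jun 21 2001 12:00 PM.
Jun 21 2001 12:00 PM + 8 h = Jun 21 2001 8:00 PM.
Jun 21 2001 8:00 PM + 8 h = Jun 22 2001 4:00 AM.

Jun 21 2001 12:00 PM, Jun 21 2001 8:00 PM, Jun 22 2001 4:00 AM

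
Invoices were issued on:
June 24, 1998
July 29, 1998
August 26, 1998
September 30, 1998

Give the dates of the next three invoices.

October 28, 1998; November 25, 1998; December 30, 1998

All Wednesdays; the gaps (35, 28, 35) vary with month length.
This is the last Wednesday of each month.
October 1998 ends with Wednesday October 28, 1998.
Last Wednesday of November 1998: November 25, 1998.
December 1998 ends with Wednesday December 30, 1998.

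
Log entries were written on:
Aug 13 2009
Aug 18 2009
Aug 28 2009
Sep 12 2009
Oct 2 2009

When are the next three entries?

Oct 27 2009, Nov 26 2009, Dec 31 2009

Gaps: 5, 10, 15, 20 days — each gap is 5 larger than the previous one.
Next gap: 25 days. Oct 2 2009 + 25 days = Oct 27 2009.
Next gap: 30 days. Oct 27 2009 + 30 days = Nov 26 2009.
Next gap: 35 days. Nov 26 2009 + 35 days = Dec 31 2009.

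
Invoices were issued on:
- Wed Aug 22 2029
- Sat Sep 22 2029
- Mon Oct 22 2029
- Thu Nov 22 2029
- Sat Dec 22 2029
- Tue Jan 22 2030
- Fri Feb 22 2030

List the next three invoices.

Fri Mar 22 2030, Mon Apr 22 2030, Wed May 22 2030

Gaps: 31, 30, 31, 30, 31, 31 days — not constant. Every event is on the 22nd of the month.
Pattern: the 22nd of each month.
Next: March 2030 → Fri Mar 22 2030.
April 2030: Mon Apr 22 2030.
Next: May 2030 → Wed May 22 2030.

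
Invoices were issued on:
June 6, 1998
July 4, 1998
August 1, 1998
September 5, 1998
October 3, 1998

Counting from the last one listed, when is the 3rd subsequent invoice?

January 2, 1999

These are Saturdays at 28- or 35-day spacing (28, 28, 35, 28).
The pattern: 1st Saturday of the month.
1st Saturday of November 1998: November 7, 1998.
1st Saturday of December 1998: December 5, 1998.
1st Saturday of January 1999: January 2, 1999.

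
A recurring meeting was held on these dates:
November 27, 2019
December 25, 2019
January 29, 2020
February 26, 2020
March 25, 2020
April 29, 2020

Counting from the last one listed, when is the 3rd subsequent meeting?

Every date is a Wednesday; gaps 28, 35, 28, 28, 35 days.
Each is the last Wednesday of its month (at least one falls on the 29th or later, ruling out '4th Wednesday').
May 2020 ends with Wednesday May 27, 2020.
June 2020 ends with Wednesday June 24, 2020.
Last Wednesday of July 2020: July 29, 2020.

July 29, 2020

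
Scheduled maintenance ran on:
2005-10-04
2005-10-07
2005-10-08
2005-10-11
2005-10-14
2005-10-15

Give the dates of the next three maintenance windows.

2005-10-18, 2005-10-21, 2005-10-22

The gap pattern 3, 1, 3, 3, 1 repeats every 3 events.
These are the Tuesdays, Fridays and Saturdays of each week.
Next Tuesday: 2005-10-18.
Next Friday: 2005-10-21.
The following Saturday is 2005-10-22.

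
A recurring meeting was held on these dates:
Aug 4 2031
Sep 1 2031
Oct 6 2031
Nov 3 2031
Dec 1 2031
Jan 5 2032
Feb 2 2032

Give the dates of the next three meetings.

Mar 1 2032, Apr 5 2032, May 3 2032

These are Mondays at 28- or 35-day spacing (28, 35, 28, 28, 35, 28).
The pattern: 1st Monday of the month.
1st Monday of March 2032: Mar 1 2032.
1st Monday of April 2032: Apr 5 2032.
May 2032 — 1st Monday is May 3 2032.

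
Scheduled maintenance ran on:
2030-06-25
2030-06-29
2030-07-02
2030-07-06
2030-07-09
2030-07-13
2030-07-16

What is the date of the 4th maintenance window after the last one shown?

The gap pattern 4, 3, 4, 3, 4, 3 repeats every 2 events.
These are the Tuesdays and Saturdays of each week.
Next Saturday: 2030-07-20.
The following Tuesday is 2030-07-23.
The following Saturday is 2030-07-27.
Next Tuesday: 2030-07-30.

2030-07-30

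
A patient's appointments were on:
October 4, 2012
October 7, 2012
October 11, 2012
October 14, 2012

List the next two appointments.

Gaps: 3, 4, 3 days — not constant, but cyclic with period 2.
The events fall on every Thursday and Sunday.
The following Thursday is October 18, 2012.
Next Sunday: October 21, 2012.

October 18, 2012; October 21, 2012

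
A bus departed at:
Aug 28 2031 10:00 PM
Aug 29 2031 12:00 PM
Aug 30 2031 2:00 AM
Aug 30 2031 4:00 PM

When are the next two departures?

Aug 31 2031 6:00 AM, Aug 31 2031 8:00 PM

The interval is a steady 14 hours (14, 14, 14).
Aug 30 2031 4:00 PM + 14 h = Aug 31 2031 6:00 AM.
Aug 31 2031 6:00 AM + 14 h = Aug 31 2031 8:00 PM.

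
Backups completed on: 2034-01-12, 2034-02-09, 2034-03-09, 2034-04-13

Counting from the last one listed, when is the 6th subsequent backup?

2034-10-12

These are Thursdays at 28- or 35-day spacing (28, 28, 35).
The pattern: 2nd Thursday of the month.
May 2034 — 2nd Thursday is 2034-05-11.
June 2034 — 2nd Thursday is 2034-06-08.
2nd Thursday of July 2034: 2034-07-13.
August 2034 — 2nd Thursday is 2034-08-10.
2nd Thursday of September 2034: 2034-09-14.
October 2034 — 2nd Thursday is 2034-10-12.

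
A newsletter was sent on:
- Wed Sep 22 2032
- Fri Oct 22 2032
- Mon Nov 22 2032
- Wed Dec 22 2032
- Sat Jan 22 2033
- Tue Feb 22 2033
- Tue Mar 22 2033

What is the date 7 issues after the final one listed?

Sat Oct 22 2033

Each date is the 22nd; the gaps (30, 31, 30, 31, 31, 28) track the month lengths.
The rule is the 22nd of each month.
Next: April 2033 → Fri Apr 22 2033.
May 2033: Sun May 22 2033.
Next: June 2033 → Wed Jun 22 2033.
July 2033: Fri Jul 22 2033.
August 2033: Mon Aug 22 2033.
September 2033: Thu Sep 22 2033.
Next: October 2033 → Sat Oct 22 2033.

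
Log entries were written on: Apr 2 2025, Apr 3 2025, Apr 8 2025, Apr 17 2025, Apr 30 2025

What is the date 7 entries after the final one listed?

Nov 19 2025

Gaps: 1, 5, 9, 13 days — each gap is 4 larger than the previous one.
Next gap: 17 days. Apr 30 2025 + 17 days = May 17 2025.
Next gap: 21 days. May 17 2025 + 21 days = Jun 7 2025.
Next gap: 25 days. Jun 7 2025 + 25 days = Jul 2 2025.
Next gap: 29 days. Jul 2 2025 + 29 days = Jul 31 2025.
Next gap: 33 days. Jul 31 2025 + 33 days = Sep 2 2025.
Next gap: 37 days. Sep 2 2025 + 37 days = Oct 9 2025.
Next gap: 41 days. Oct 9 2025 + 41 days = Nov 19 2025.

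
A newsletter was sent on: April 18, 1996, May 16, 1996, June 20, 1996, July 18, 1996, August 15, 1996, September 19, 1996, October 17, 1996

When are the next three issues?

November 21, 1996; December 19, 1996; January 16, 1997

Gaps: 28, 35, 28, 28, 35, 28 days — a mix of 28 and 35. Every date is a Thursday.
Each is the 3rd Thursday of its month.
3rd Thursday of November 1996: November 21, 1996.
December 1996 — 3rd Thursday is December 19, 1996.
January 1997 — 3rd Thursday is January 16, 1997.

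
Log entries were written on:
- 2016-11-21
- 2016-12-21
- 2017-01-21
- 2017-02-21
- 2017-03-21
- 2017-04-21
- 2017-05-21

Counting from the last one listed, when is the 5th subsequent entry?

Gaps: 30, 31, 31, 28, 31, 30 days — not constant. Every event is on the 21st of the month.
Pattern: the 21st of each month.
Next: June 2017 → 2017-06-21.
July 2017: 2017-07-21.
Next: August 2017 → 2017-08-21.
Next: September 2017 → 2017-09-21.
October 2017: 2017-10-21.

2017-10-21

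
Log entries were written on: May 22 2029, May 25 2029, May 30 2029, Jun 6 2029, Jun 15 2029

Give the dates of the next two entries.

Jun 26 2029, Jul 9 2029

Intervals are 3, 5, 7, 9 days — an arithmetic progression with common difference 2.
Next gap: 11 days. Jun 15 2029 + 11 days = Jun 26 2029.
Next gap: 13 days. Jun 26 2029 + 13 days = Jul 9 2029.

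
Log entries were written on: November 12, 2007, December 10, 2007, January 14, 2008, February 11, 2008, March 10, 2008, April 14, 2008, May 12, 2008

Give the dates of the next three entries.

These are Mondays at 28- or 35-day spacing (28, 35, 28, 28, 35, 28).
The pattern: 2nd Monday of the month.
June 2008 — 2nd Monday is June 9, 2008.
July 2008 — 2nd Monday is July 14, 2008.
August 2008 — 2nd Monday is August 11, 2008.

June 9, 2008; July 14, 2008; August 11, 2008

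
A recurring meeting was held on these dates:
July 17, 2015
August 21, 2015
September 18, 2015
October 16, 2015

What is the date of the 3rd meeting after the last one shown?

January 15, 2016

Gaps: 35, 28, 28 days — a mix of 28 and 35. Every date is a Friday.
Each is the 3rd Friday of its month.
3rd Friday of November 2015: November 20, 2015.
December 2015 — 3rd Friday is December 18, 2015.
3rd Friday of January 2016: January 15, 2016.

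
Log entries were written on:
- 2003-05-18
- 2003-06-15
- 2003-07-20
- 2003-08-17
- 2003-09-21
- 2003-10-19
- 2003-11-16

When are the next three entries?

All dates are Sundays, 28, 35, 28, 35, 28, 28 days apart.
Specifically, the 3rd Sunday of each month.
December 2003 — 3rd Sunday is 2003-12-21.
January 2004 — 3rd Sunday is 2004-01-18.
February 2004 — 3rd Sunday is 2004-02-15.

2003-12-21, 2004-01-18, 2004-02-15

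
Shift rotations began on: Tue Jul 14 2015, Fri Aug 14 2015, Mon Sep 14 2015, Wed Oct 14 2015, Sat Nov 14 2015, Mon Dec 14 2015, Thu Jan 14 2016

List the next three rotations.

Sun Feb 14 2016, Mon Mar 14 2016, Thu Apr 14 2016

Each date is the 14th; the gaps (31, 31, 30, 31, 30, 31) track the month lengths.
The rule is the 14th of each month.
February 2016: Sun Feb 14 2016.
March 2016: Mon Mar 14 2016.
April 2016: Thu Apr 14 2016.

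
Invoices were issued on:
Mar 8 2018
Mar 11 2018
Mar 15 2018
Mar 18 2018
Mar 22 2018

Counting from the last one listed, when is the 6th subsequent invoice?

Apr 12 2018

Gaps: 3, 4, 3, 4 days — not constant, but cyclic with period 2.
The events fall on every Thursday and Sunday.
The following Sunday is Mar 25 2018.
Next Thursday: Mar 29 2018.
The following Sunday is Apr 1 2018.
The following Thursday is Apr 5 2018.
Next Sunday: Apr 8 2018.
The following Thursday is Apr 12 2018.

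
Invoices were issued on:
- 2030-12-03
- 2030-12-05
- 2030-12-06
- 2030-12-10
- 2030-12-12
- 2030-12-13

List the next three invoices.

2030-12-17, 2030-12-19, 2030-12-20

Gaps: 2, 1, 4, 2, 1 days — not constant, but cyclic with period 3.
The events fall on every Tuesday, Thursday and Friday.
The following Tuesday is 2030-12-17.
Next Thursday: 2030-12-19.
Next Friday: 2030-12-20.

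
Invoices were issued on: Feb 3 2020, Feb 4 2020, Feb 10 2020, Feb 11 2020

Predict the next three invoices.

Feb 17 2020, Feb 18 2020, Feb 24 2020

Every event lands on a Monday or Tuesday (gaps cycle 1, 6, 1).
So the schedule is: every Monday and Tuesday.
Next Monday: Feb 17 2020.
The following Tuesday is Feb 18 2020.
Next Monday: Feb 24 2020.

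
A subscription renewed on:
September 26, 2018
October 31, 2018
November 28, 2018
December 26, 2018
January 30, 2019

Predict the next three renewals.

February 27, 2019; March 27, 2019; April 24, 2019

All Wednesdays; the gaps (35, 28, 28, 35) vary with month length.
This is the last Wednesday of each month.
February 2019 ends with Wednesday February 27, 2019.
Last Wednesday of March 2019: March 27, 2019.
Last Wednesday of April 2019: April 24, 2019.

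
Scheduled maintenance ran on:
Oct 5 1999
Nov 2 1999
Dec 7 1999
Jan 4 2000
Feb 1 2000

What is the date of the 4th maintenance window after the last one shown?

Jun 6 2000

These are Tuesdays at 28- or 35-day spacing (28, 35, 28, 28).
The pattern: 1st Tuesday of the month.
March 2000 — 1st Tuesday is Mar 7 2000.
April 2000 — 1st Tuesday is Apr 4 2000.
1st Tuesday of May 2000: May 2 2000.
June 2000 — 1st Tuesday is Jun 6 2000.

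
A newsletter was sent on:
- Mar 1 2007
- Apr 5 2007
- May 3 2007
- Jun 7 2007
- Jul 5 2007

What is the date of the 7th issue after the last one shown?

Gaps: 35, 28, 35, 28 days — a mix of 28 and 35. Every date is a Thursday.
Each is the 1st Thursday of its month.
1st Thursday of August 2007: Aug 2 2007.
September 2007 — 1st Thursday is Sep 6 2007.
1st Thursday of October 2007: Oct 4 2007.
November 2007 — 1st Thursday is Nov 1 2007.
1st Thursday of December 2007: Dec 6 2007.
1st Thursday of January 2008: Jan 3 2008.
1st Thursday of February 2008: Feb 7 2008.

Feb 7 2008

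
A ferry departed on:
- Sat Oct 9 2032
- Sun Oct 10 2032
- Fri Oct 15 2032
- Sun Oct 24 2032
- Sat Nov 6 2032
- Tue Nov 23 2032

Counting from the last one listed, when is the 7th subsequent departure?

Tue Jul 12 2033

The spacing grows by 4 each time: 1, 5, 9, 13, 17 days.
Next gap: 21 days. Tue Nov 23 2032 + 21 days = Tue Dec 14 2032.
Next gap: 25 days. Tue Dec 14 2032 + 25 days = Sat Jan 8 2033.
Next gap: 29 days. Sat Jan 8 2033 + 29 days = Sun Feb 6 2033.
Next gap: 33 days. Sun Feb 6 2033 + 33 days = Fri Mar 11 2033.
Next gap: 37 days. Fri Mar 11 2033 + 37 days = Sun Apr 17 2033.
Next gap: 41 days. Sun Apr 17 2033 + 41 days = Sat May 28 2033.
Next gap: 45 days. Sat May 28 2033 + 45 days = Tue Jul 12 2033.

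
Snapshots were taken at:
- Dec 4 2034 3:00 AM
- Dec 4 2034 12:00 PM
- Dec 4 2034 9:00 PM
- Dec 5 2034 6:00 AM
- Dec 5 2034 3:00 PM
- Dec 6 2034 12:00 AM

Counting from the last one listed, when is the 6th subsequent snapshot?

The interval is a steady 9 hours (9, 9, 9, 9, 9).
Dec 6 2034 12:00 AM + 9 h = Dec 6 2034 9:00 AM.
Dec 6 2034 9:00 AM + 9 h = Dec 6 2034 6:00 PM.
Dec 6 2034 6:00 PM + 9 h = Dec 7 2034 3:00 AM.
Dec 7 2034 3:00 AM + 9 h = Dec 7 2034 12:00 PM.
Dec 7 2034 12:00 PM + 9 h = Dec 7 2034 9:00 PM.
Dec 7 2034 9:00 PM + 9 h = Dec 8 2034 6:00 AM.

Dec 8 2034 6:00 AM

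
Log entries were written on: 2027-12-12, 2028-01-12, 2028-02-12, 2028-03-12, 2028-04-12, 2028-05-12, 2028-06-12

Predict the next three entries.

2028-07-12, 2028-08-12, 2028-09-12

The day-of-month is always 12 (31, 31, 29, 31, 30, 31 days between events).
So this recurs on the 12th of each month.
Next: July 2028 → 2028-07-12.
August 2028: 2028-08-12.
September 2028: 2028-09-12.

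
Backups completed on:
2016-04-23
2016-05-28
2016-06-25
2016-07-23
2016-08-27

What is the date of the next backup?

2016-09-24

Gaps: 35, 28, 28, 35 days — a mix of 28 and 35. Every date is a Saturday.
Each is the 4th Saturday of its month.
4th Saturday of September 2016: 2016-09-24.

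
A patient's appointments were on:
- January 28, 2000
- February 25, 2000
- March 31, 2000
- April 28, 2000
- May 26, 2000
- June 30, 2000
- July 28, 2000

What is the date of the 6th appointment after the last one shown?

These are Fridays with 28, 35, 28, 28, 35, 28-day gaps.
Each is the final Friday of its month — March 31, 2000 is past the 28th, so '4th Friday' doesn't fit.
August 2000 ends with Friday August 25, 2000.
Last Friday of September 2000: September 29, 2000.
October 2000 ends with Friday October 27, 2000.
Last Friday of November 2000: November 24, 2000.
December 2000 ends with Friday December 29, 2000.
January 2001 ends with Friday January 26, 2001.

January 26, 2001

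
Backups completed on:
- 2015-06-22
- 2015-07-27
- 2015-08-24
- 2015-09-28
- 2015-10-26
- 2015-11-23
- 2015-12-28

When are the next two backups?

2016-01-25, 2016-02-22

All dates are Mondays, 35, 28, 35, 28, 28, 35 days apart.
Specifically, the 4th Monday of each month.
January 2016 — 4th Monday is 2016-01-25.
February 2016 — 4th Monday is 2016-02-22.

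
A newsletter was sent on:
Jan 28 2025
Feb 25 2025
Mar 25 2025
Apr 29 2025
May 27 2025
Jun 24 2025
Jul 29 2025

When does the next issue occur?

Aug 26 2025

All Tuesdays; the gaps (28, 28, 35, 28, 28, 35) vary with month length.
This is the last Tuesday of each month.
Last Tuesday of August 2025: Aug 26 2025.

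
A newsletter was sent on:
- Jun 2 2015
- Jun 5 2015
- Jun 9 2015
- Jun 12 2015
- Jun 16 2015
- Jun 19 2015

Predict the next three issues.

Every event lands on a Tuesday or Friday (gaps cycle 3, 4, 3, 4, 3).
So the schedule is: every Tuesday and Friday.
Next Tuesday: Jun 23 2015.
The following Friday is Jun 26 2015.
Next Tuesday: Jun 30 2015.

Jun 23 2015, Jun 26 2015, Jun 30 2015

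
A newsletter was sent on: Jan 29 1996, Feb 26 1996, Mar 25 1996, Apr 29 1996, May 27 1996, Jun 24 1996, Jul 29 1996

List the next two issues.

Aug 26 1996, Sep 30 1996

All Mondays; the gaps (28, 28, 35, 28, 28, 35) vary with month length.
This is the last Monday of each month.
Last Monday of August 1996: Aug 26 1996.
September 1996 ends with Monday Sep 30 1996.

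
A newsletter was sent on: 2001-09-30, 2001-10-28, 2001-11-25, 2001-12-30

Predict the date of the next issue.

Every date is a Sunday; gaps 28, 28, 35 days.
Each is the last Sunday of its month (at least one falls on the 29th or later, ruling out '4th Sunday').
January 2002 ends with Sunday 2002-01-27.

2002-01-27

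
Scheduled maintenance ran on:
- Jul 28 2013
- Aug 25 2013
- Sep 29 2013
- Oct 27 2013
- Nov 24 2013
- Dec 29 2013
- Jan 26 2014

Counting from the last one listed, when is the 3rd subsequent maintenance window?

Apr 27 2014

Every date is a Sunday; gaps 28, 35, 28, 28, 35, 28 days.
Each is the last Sunday of its month (at least one falls on the 29th or later, ruling out '4th Sunday').
Last Sunday of February 2014: Feb 23 2014.
Last Sunday of March 2014: Mar 30 2014.
Last Sunday of April 2014: Apr 27 2014.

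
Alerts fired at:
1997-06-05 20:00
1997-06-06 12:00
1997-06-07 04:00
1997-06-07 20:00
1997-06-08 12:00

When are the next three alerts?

1997-06-09 04:00, 1997-06-09 20:00, 1997-06-10 12:00

The interval is a steady 16 hours (16, 16, 16, 16).
1997-06-08 12:00 + 16 h = 1997-06-09 04:00.
1997-06-09 04:00 + 16 h = 1997-06-09 20:00.
1997-06-09 20:00 + 16 h = 1997-06-10 12:00.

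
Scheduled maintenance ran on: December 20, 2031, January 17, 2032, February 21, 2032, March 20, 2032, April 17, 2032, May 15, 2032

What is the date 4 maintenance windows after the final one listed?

September 18, 2032

These are Saturdays at 28- or 35-day spacing (28, 35, 28, 28, 28).
The pattern: 3rd Saturday of the month.
June 2032 — 3rd Saturday is June 19, 2032.
July 2032 — 3rd Saturday is July 17, 2032.
3rd Saturday of August 2032: August 21, 2032.
September 2032 — 3rd Saturday is September 18, 2032.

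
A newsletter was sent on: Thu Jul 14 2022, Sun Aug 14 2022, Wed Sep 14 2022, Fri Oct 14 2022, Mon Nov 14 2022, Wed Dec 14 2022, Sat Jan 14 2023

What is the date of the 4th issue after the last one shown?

Sun May 14 2023

Each date is the 14th; the gaps (31, 31, 30, 31, 30, 31) track the month lengths.
The rule is the 14th of each month.
February 2023: Tue Feb 14 2023.
March 2023: Tue Mar 14 2023.
Next: April 2023 → Fri Apr 14 2023.
Next: May 2023 → Sun May 14 2023.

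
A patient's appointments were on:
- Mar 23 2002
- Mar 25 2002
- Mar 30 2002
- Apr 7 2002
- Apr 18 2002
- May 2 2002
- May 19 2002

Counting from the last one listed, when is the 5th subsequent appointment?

Sep 26 2002

Intervals are 2, 5, 8, 11, 14, 17 days — an arithmetic progression with common difference 3.
Next gap: 20 days. May 19 2002 + 20 days = Jun 8 2002.
Next gap: 23 days. Jun 8 2002 + 23 days = Jul 1 2002.
Next gap: 26 days. Jul 1 2002 + 26 days = Jul 27 2002.
Next gap: 29 days. Jul 27 2002 + 29 days = Aug 25 2002.
Next gap: 32 days. Aug 25 2002 + 32 days = Sep 26 2002.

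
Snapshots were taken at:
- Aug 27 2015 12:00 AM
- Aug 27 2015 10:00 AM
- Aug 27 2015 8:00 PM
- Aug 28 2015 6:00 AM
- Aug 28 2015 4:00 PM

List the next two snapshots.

The interval is a steady 10 hours (10, 10, 10, 10).
Aug 28 2015 4:00 PM + 10 h = Aug 29 2015 2:00 AM.
Aug 29 2015 2:00 AM + 10 h = Aug 29 2015 12:00 PM.

Aug 29 2015 2:00 AM, Aug 29 2015 12:00 PM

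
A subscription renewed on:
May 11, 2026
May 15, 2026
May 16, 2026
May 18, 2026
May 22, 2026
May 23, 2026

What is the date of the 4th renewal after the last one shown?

June 1, 2026

Every event lands on a Monday or Friday or Saturday (gaps cycle 4, 1, 2, 4, 1).
So the schedule is: every Monday, Friday and Saturday.
The following Monday is May 25, 2026.
The following Friday is May 29, 2026.
The following Saturday is May 30, 2026.
Next Monday: June 1, 2026.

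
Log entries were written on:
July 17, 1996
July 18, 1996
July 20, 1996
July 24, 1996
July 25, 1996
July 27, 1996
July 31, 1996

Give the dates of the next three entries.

Gaps: 1, 2, 4, 1, 2, 4 days — not constant, but cyclic with period 3.
The events fall on every Wednesday, Thursday and Saturday.
Next Thursday: August 1, 1996.
Next Saturday: August 3, 1996.
Next Wednesday: August 7, 1996.

August 1, 1996; August 3, 1996; August 7, 1996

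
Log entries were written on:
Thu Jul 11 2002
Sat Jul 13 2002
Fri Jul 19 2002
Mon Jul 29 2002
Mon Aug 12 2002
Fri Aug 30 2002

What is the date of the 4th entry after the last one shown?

The spacing grows by 4 each time: 2, 6, 10, 14, 18 days.
Next gap: 22 days. Fri Aug 30 2002 + 22 days = Sat Sep 21 2002.
Next gap: 26 days. Sat Sep 21 2002 + 26 days = Thu Oct 17 2002.
Next gap: 30 days. Thu Oct 17 2002 + 30 days = Sat Nov 16 2002.
Next gap: 34 days. Sat Nov 16 2002 + 34 days = Fri Dec 20 2002.

Fri Dec 20 2002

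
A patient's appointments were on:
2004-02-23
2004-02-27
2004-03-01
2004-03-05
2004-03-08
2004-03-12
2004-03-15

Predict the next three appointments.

The gap pattern 4, 3, 4, 3, 4, 3 repeats every 2 events.
These are the Mondays and Fridays of each week.
Next Friday: 2004-03-19.
Next Monday: 2004-03-22.
Next Friday: 2004-03-26.

2004-03-19, 2004-03-22, 2004-03-26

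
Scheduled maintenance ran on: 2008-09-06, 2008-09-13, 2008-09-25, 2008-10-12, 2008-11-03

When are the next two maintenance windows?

Intervals are 7, 12, 17, 22 days — an arithmetic progression with common difference 5.
Next gap: 27 days. 2008-11-03 + 27 days = 2008-11-30.
Next gap: 32 days. 2008-11-30 + 32 days = 2009-01-01.

2008-11-30, 2009-01-01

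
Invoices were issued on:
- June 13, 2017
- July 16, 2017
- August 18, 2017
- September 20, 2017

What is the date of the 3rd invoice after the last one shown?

Every event comes 33 days after the last (33, 33, 33).
September 20, 2017 + 33 days = October 23, 2017.
October 23, 2017 + 33 days = November 25, 2017.
November 25, 2017 + 33 days = December 28, 2017.

December 28, 2017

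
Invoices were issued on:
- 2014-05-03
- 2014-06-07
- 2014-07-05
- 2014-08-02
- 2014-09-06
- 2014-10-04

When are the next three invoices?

2014-11-01, 2014-12-06, 2015-01-03

Gaps: 35, 28, 28, 35, 28 days — a mix of 28 and 35. Every date is a Saturday.
Each is the 1st Saturday of its month.
1st Saturday of November 2014: 2014-11-01.
1st Saturday of December 2014: 2014-12-06.
1st Saturday of January 2015: 2015-01-03.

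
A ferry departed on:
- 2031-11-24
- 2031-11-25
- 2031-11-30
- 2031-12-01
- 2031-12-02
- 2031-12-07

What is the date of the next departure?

2031-12-08

Gaps: 1, 5, 1, 1, 5 days — not constant, but cyclic with period 3.
The events fall on every Monday, Tuesday and Sunday.
The following Monday is 2031-12-08.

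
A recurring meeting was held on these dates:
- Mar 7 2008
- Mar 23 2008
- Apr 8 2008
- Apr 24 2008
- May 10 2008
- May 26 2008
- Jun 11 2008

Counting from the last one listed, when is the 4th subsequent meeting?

Aug 14 2008

The spacing is 16, 16, 16, 16, 16, 16 days — always 16 days.
Jun 11 2008 + 16 days = Jun 27 2008.
Jun 27 2008 + 16 days = Jul 13 2008.
Jul 13 2008 + 16 days = Jul 29 2008.
Jul 29 2008 + 16 days = Aug 14 2008.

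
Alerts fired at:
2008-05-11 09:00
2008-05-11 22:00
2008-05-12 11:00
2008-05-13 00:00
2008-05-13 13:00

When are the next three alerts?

2008-05-14 02:00, 2008-05-14 15:00, 2008-05-15 04:00

Gaps: 13, 13, 13, 13 hours — each event is 13 hours after the previous one.
2008-05-13 13:00 + 13 h = 2008-05-14 02:00.
2008-05-14 02:00 + 13 h = 2008-05-14 15:00.
2008-05-14 15:00 + 13 h = 2008-05-15 04:00.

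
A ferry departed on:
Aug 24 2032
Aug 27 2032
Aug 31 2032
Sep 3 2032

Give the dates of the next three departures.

Sep 7 2032, Sep 10 2032, Sep 14 2032

Every event lands on a Tuesday or Friday (gaps cycle 3, 4, 3).
So the schedule is: every Tuesday and Friday.
The following Tuesday is Sep 7 2032.
Next Friday: Sep 10 2032.
Next Tuesday: Sep 14 2032.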